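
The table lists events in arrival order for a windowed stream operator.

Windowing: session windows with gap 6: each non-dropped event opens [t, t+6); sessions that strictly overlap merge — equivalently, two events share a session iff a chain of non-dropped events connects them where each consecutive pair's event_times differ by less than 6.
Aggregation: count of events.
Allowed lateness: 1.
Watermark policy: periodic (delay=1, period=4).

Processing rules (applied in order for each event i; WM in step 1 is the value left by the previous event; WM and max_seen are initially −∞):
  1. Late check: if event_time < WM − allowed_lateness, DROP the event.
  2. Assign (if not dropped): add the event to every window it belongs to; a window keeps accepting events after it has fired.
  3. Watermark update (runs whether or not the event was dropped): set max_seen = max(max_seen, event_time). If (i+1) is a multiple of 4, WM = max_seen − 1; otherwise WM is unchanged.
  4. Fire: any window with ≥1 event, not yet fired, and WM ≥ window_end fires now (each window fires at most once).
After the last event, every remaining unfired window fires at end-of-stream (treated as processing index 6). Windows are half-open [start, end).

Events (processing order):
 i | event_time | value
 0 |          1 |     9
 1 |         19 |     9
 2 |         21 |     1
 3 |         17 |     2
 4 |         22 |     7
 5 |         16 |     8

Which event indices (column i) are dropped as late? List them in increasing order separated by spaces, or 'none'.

5

i=0 t=1 v=9: → [1,7); WM=−∞
i=1 t=19 v=9: → [19,25); WM=−∞
i=2 t=21 v=1: → [19,27); WM=−∞
i=3 t=17 v=2: → [17,27); WM=20
i=4 t=22 v=7: → [17,28); WM=20
i=5 t=16 v=8: DROP (t<20-1); WM=20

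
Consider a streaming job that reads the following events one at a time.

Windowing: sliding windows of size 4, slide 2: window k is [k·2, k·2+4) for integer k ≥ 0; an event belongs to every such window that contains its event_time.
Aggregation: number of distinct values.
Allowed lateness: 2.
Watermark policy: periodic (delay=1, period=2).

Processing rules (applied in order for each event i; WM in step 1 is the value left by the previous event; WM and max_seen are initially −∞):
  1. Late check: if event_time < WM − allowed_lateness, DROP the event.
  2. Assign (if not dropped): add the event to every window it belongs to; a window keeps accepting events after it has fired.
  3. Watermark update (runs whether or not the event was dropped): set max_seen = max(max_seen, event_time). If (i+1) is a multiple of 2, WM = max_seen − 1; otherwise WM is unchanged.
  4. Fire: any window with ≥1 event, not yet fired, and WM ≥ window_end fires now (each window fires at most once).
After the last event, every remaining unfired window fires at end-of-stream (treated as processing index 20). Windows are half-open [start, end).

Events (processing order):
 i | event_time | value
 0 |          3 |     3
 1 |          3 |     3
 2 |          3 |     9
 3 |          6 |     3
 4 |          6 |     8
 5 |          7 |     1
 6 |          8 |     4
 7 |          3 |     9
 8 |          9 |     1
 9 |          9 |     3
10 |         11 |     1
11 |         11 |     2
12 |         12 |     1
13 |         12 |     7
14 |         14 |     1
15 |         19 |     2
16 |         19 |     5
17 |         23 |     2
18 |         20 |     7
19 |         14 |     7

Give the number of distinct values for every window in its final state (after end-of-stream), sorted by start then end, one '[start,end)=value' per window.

i=0 t=3 v=3: → [2,6),[0,4); WM=−∞
i=1 t=3 v=3: → [2,6),[0,4); WM=2
i=2 t=3 v=9: → [2,6),[0,4); WM=2
i=3 t=6 v=3: → [6,10),[4,8); WM=5; [0,4) fires=2
i=4 t=6 v=8: → [6,10),[4,8); WM=5
i=5 t=7 v=1: → [6,10),[4,8); WM=6; [2,6) fires=2
i=6 t=8 v=4: → [8,12),[6,10); WM=6
i=7 t=3 v=9: DROP (t<6-2); WM=7
i=8 t=9 v=1: → [8,12),[6,10); WM=7
i=9 t=9 v=3: → [8,12),[6,10); WM=8; [4,8) fires=3
i=10 t=11 v=1: → [10,14),[8,12); WM=8
i=11 t=11 v=2: → [10,14),[8,12); WM=10; [6,10) fires=4
i=12 t=12 v=1: → [12,16),[10,14); WM=10
i=13 t=12 v=7: → [12,16),[10,14); WM=11
i=14 t=14 v=1: → [14,18),[12,16); WM=11
i=15 t=19 v=2: → [18,22),[16,20); WM=18; [8,12) fires=4 [10,14) fires=3 [12,16) fires=2 [14,18) fires=1
i=16 t=19 v=5: → [18,22),[16,20); WM=18
i=17 t=23 v=2: → [22,26),[20,24); WM=22; [16,20) fires=2 [18,22) fires=2
i=18 t=20 v=7: → [20,24),[18,22); WM=22
i=19 t=14 v=7: DROP (t<22-2); WM=22

[0,4)=2 [2,6)=2 [4,8)=3 [6,10)=4 [8,12)=4 [10,14)=3 [12,16)=2 [14,18)=1 [16,20)=2 [18,22)=3 [20,24)=2 [22,26)=1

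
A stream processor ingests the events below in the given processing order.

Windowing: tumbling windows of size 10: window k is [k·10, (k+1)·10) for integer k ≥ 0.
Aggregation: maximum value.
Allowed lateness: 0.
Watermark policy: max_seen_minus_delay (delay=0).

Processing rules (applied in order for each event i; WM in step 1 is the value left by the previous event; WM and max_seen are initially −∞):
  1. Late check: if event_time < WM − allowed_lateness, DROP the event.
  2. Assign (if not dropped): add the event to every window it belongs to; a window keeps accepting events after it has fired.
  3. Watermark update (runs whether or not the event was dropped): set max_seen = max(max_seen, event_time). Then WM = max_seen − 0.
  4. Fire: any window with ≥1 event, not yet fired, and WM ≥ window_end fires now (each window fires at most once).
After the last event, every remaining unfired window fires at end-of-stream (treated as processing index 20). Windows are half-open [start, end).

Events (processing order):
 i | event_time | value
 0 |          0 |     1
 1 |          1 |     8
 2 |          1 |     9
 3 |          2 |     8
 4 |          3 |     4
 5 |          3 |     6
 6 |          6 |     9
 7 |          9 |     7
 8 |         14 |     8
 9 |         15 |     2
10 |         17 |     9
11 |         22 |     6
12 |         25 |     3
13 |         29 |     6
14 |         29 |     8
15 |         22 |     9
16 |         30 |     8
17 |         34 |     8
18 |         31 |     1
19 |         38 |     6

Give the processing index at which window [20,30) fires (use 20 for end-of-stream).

i=0 t=0 v=1: → [0,10); WM=0
i=1 t=1 v=8: → [0,10); WM=1
i=2 t=1 v=9: → [0,10); WM=1
i=3 t=2 v=8: → [0,10); WM=2
i=4 t=3 v=4: → [0,10); WM=3
i=5 t=3 v=6: → [0,10); WM=3
i=6 t=6 v=9: → [0,10); WM=6
i=7 t=9 v=7: → [0,10); WM=9
i=8 t=14 v=8: → [10,20); WM=14; [0,10) fires=9
i=9 t=15 v=2: → [10,20); WM=15
i=10 t=17 v=9: → [10,20); WM=17
i=11 t=22 v=6: → [20,30); WM=22; [10,20) fires=9
i=12 t=25 v=3: → [20,30); WM=25
i=13 t=29 v=6: → [20,30); WM=29
i=14 t=29 v=8: → [20,30); WM=29
i=15 t=22 v=9: DROP (t<29-0); WM=29
i=16 t=30 v=8: → [30,40); WM=30; [20,30) fires=8
i=17 t=34 v=8: → [30,40); WM=34
i=18 t=31 v=1: DROP (t<34-0); WM=34
i=19 t=38 v=6: → [30,40); WM=38

16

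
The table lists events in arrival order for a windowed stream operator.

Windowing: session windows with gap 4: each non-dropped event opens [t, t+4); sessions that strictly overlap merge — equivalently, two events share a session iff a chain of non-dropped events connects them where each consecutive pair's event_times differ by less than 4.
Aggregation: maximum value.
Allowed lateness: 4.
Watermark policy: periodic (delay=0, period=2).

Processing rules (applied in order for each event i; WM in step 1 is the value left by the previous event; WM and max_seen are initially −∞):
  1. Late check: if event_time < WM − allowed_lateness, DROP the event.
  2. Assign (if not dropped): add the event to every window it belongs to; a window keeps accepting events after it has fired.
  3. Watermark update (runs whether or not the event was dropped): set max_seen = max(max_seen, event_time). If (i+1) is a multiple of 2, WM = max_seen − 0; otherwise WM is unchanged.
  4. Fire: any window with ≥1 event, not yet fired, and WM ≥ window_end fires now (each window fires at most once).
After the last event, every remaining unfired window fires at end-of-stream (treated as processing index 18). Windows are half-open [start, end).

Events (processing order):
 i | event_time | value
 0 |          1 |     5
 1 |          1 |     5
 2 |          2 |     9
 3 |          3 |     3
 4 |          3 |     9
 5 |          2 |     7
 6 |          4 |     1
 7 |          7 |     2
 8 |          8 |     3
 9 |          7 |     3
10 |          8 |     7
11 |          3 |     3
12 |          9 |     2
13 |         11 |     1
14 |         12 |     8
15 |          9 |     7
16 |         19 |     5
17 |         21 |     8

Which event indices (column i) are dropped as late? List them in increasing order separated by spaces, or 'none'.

i=0 t=1 v=5: → [1,5); WM=−∞
i=1 t=1 v=5: → [1,5); WM=1
i=2 t=2 v=9: → [1,6); WM=1
i=3 t=3 v=3: → [1,7); WM=3
i=4 t=3 v=9: → [1,7); WM=3
i=5 t=2 v=7: → [1,7); WM=3
i=6 t=4 v=1: → [1,8); WM=3
i=7 t=7 v=2: → [1,11); WM=7
i=8 t=8 v=3: → [1,12); WM=7
i=9 t=7 v=3: → [1,12); WM=8
i=10 t=8 v=7: → [1,12); WM=8
i=11 t=3 v=3: DROP (t<8-4); WM=8
i=12 t=9 v=2: → [1,13); WM=8
i=13 t=11 v=1: → [1,15); WM=11
i=14 t=12 v=8: → [1,16); WM=11
i=15 t=9 v=7: → [1,16); WM=12
i=16 t=19 v=5: → [19,23); WM=12
i=17 t=21 v=8: → [19,25); WM=21

11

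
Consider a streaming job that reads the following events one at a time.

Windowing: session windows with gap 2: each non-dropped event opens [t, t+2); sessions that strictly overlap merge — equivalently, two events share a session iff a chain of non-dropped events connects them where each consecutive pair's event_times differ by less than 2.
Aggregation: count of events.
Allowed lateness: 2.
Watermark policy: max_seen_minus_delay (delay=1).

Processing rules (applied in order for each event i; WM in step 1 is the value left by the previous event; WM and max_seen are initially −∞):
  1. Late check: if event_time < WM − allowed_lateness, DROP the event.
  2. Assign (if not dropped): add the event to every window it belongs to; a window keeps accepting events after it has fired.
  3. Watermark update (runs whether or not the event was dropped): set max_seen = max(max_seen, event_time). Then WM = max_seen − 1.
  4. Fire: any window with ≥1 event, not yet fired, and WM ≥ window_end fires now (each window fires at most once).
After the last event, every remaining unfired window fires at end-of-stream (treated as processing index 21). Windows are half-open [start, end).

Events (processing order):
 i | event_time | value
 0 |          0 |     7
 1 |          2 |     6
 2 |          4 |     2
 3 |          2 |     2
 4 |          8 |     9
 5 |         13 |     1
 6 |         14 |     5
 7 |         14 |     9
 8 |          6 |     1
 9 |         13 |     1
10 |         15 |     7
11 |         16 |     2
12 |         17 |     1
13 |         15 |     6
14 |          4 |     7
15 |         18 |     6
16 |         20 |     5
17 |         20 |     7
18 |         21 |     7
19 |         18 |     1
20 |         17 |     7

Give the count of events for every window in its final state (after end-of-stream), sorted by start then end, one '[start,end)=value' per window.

i=0 t=0 v=7: → [0,2); WM=-1
i=1 t=2 v=6: → [2,4); WM=1
i=2 t=4 v=2: → [4,6); WM=3
i=3 t=2 v=2: → [2,4); WM=3
i=4 t=8 v=9: → [8,10); WM=7
i=5 t=13 v=1: → [13,15); WM=12
i=6 t=14 v=5: → [13,16); WM=13
i=7 t=14 v=9: → [13,16); WM=13
i=8 t=6 v=1: DROP (t<13-2); WM=13
i=9 t=13 v=1: → [13,16); WM=13
i=10 t=15 v=7: → [13,17); WM=14
i=11 t=16 v=2: → [13,18); WM=15
i=12 t=17 v=1: → [13,19); WM=16
i=13 t=15 v=6: → [13,19); WM=16
i=14 t=4 v=7: DROP (t<16-2); WM=16
i=15 t=18 v=6: → [13,20); WM=17
i=16 t=20 v=5: → [20,22); WM=19
i=17 t=20 v=7: → [20,22); WM=19
i=18 t=21 v=7: → [20,23); WM=20
i=19 t=18 v=1: → [13,20); WM=20
i=20 t=17 v=7: DROP (t<20-2); WM=20

[0,2)=1 [2,4)=2 [4,6)=1 [8,10)=1 [13,20)=10 [20,23)=3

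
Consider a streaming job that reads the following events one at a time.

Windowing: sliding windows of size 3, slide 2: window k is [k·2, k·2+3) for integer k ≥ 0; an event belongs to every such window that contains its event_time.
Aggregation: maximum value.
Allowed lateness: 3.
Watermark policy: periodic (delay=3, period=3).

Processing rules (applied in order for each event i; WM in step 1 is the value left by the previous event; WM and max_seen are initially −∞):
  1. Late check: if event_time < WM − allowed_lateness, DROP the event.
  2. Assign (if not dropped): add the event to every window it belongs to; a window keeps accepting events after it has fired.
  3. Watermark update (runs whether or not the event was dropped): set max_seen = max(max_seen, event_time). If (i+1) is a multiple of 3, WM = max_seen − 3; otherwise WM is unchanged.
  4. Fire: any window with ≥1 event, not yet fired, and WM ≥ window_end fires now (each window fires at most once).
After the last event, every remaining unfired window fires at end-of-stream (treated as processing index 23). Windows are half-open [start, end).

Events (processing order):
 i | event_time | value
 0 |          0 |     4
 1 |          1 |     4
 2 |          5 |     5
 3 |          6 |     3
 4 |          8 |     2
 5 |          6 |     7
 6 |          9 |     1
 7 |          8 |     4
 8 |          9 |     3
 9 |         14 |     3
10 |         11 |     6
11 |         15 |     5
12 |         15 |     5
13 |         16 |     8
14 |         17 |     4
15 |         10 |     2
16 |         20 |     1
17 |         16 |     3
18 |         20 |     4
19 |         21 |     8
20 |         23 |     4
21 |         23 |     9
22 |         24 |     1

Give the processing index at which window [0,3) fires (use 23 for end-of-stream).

i=0 t=0 v=4: → [0,3); WM=−∞
i=1 t=1 v=4: → [0,3); WM=−∞
i=2 t=5 v=5: → [4,7); WM=2
i=3 t=6 v=3: → [6,9),[4,7); WM=2
i=4 t=8 v=2: → [8,11),[6,9); WM=2
i=5 t=6 v=7: → [6,9),[4,7); WM=5; [0,3) fires=4
i=6 t=9 v=1: → [8,11); WM=5
i=7 t=8 v=4: → [8,11),[6,9); WM=5
i=8 t=9 v=3: → [8,11); WM=6
i=9 t=14 v=3: → [14,17),[12,15); WM=6
i=10 t=11 v=6: → [10,13); WM=6
i=11 t=15 v=5: → [14,17); WM=12; [4,7) fires=7 [6,9) fires=7 [8,11) fires=4
i=12 t=15 v=5: → [14,17); WM=12
i=13 t=16 v=8: → [16,19),[14,17); WM=12
i=14 t=17 v=4: → [16,19); WM=14; [10,13) fires=6
i=15 t=10 v=2: DROP (t<14-3); WM=14
i=16 t=20 v=1: → [20,23),[18,21); WM=14
i=17 t=16 v=3: → [16,19),[14,17); WM=17; [12,15) fires=3 [14,17) fires=8
i=18 t=20 v=4: → [20,23),[18,21); WM=17
i=19 t=21 v=8: → [20,23); WM=17
i=20 t=23 v=4: → [22,25); WM=20; [16,19) fires=8
i=21 t=23 v=9: → [22,25); WM=20
i=22 t=24 v=1: → [24,27),[22,25); WM=20

5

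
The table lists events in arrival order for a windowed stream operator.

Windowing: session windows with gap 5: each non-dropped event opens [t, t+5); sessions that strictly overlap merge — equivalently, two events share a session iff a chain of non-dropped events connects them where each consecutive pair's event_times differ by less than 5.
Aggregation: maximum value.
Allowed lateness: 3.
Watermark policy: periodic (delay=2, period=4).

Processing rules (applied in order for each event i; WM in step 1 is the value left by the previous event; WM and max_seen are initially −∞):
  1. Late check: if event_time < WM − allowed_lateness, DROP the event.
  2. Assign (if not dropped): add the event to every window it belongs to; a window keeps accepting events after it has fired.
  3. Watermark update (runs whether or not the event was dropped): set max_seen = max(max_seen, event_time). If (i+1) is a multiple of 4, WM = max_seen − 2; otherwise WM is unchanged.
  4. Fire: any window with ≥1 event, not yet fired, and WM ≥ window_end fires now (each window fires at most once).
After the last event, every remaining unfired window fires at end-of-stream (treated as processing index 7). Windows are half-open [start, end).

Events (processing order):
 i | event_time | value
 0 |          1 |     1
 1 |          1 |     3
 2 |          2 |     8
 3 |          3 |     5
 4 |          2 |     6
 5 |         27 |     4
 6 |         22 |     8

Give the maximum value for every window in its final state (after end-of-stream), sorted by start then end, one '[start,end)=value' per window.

i=0 t=1 v=1: → [1,6); WM=−∞
i=1 t=1 v=3: → [1,6); WM=−∞
i=2 t=2 v=8: → [1,7); WM=−∞
i=3 t=3 v=5: → [1,8); WM=1
i=4 t=2 v=6: → [1,8); WM=1
i=5 t=27 v=4: → [27,32); WM=1
i=6 t=22 v=8: → [22,27); WM=1

[1,8)=8 [22,27)=8 [27,32)=4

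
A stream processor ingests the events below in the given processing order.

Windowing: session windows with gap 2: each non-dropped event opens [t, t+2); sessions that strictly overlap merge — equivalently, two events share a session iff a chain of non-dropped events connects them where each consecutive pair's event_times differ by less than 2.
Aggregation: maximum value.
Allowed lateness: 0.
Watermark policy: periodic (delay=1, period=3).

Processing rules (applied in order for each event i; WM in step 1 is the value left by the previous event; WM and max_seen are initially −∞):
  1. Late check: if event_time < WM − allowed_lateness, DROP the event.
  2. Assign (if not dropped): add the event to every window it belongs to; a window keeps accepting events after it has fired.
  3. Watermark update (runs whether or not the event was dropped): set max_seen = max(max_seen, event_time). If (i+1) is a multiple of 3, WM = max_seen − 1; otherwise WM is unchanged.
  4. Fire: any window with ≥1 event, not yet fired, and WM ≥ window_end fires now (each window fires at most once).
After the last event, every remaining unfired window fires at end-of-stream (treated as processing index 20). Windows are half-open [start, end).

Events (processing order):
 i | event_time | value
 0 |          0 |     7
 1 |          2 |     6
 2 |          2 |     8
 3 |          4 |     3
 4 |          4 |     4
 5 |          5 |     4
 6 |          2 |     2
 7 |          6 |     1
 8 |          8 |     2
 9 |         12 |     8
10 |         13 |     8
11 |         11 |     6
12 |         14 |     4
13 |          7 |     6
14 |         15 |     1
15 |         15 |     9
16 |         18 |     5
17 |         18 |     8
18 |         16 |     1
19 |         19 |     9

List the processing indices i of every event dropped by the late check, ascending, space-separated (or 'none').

i=0 t=0 v=7: → [0,2); WM=−∞
i=1 t=2 v=6: → [2,4); WM=−∞
i=2 t=2 v=8: → [2,4); WM=1
i=3 t=4 v=3: → [4,6); WM=1
i=4 t=4 v=4: → [4,6); WM=1
i=5 t=5 v=4: → [4,7); WM=4
i=6 t=2 v=2: DROP (t<4-0); WM=4
i=7 t=6 v=1: → [4,8); WM=4
i=8 t=8 v=2: → [8,10); WM=7
i=9 t=12 v=8: → [12,14); WM=7
i=10 t=13 v=8: → [12,15); WM=7
i=11 t=11 v=6: → [11,15); WM=12
i=12 t=14 v=4: → [11,16); WM=12
i=13 t=7 v=6: DROP (t<12-0); WM=12
i=14 t=15 v=1: → [11,17); WM=14
i=15 t=15 v=9: → [11,17); WM=14
i=16 t=18 v=5: → [18,20); WM=14
i=17 t=18 v=8: → [18,20); WM=17
i=18 t=16 v=1: DROP (t<17-0); WM=17
i=19 t=19 v=9: → [18,21); WM=17

6 13 18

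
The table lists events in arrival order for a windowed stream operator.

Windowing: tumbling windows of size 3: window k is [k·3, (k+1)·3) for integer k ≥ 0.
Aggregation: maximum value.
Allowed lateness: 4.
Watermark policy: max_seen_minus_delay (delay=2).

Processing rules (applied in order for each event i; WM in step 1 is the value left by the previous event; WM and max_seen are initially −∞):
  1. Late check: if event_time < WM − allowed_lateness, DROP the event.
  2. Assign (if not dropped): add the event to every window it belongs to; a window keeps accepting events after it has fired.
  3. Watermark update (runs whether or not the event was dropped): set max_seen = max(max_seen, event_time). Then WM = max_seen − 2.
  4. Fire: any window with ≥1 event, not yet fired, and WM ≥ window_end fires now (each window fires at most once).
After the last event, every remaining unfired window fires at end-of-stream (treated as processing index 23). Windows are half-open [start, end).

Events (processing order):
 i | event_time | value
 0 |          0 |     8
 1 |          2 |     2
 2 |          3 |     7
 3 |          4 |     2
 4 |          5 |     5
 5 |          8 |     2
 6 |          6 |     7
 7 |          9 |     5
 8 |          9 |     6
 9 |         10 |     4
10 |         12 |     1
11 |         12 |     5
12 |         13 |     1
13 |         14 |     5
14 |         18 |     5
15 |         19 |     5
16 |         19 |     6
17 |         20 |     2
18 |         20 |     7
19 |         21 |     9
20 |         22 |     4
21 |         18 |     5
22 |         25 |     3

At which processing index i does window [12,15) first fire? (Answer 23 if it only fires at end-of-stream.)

14

i=0 t=0 v=8: → [0,3); WM=-2
i=1 t=2 v=2: → [0,3); WM=0
i=2 t=3 v=7: → [3,6); WM=1
i=3 t=4 v=2: → [3,6); WM=2
i=4 t=5 v=5: → [3,6); WM=3; [0,3) fires=8
i=5 t=8 v=2: → [6,9); WM=6; [3,6) fires=7
i=6 t=6 v=7: → [6,9); WM=6
i=7 t=9 v=5: → [9,12); WM=7
i=8 t=9 v=6: → [9,12); WM=7
i=9 t=10 v=4: → [9,12); WM=8
i=10 t=12 v=1: → [12,15); WM=10; [6,9) fires=7
i=11 t=12 v=5: → [12,15); WM=10
i=12 t=13 v=1: → [12,15); WM=11
i=13 t=14 v=5: → [12,15); WM=12; [9,12) fires=6
i=14 t=18 v=5: → [18,21); WM=16; [12,15) fires=5
i=15 t=19 v=5: → [18,21); WM=17
i=16 t=19 v=6: → [18,21); WM=17
i=17 t=20 v=2: → [18,21); WM=18
i=18 t=20 v=7: → [18,21); WM=18
i=19 t=21 v=9: → [21,24); WM=19
i=20 t=22 v=4: → [21,24); WM=20
i=21 t=18 v=5: → [18,21); WM=20
i=22 t=25 v=3: → [24,27); WM=23; [18,21) fires=7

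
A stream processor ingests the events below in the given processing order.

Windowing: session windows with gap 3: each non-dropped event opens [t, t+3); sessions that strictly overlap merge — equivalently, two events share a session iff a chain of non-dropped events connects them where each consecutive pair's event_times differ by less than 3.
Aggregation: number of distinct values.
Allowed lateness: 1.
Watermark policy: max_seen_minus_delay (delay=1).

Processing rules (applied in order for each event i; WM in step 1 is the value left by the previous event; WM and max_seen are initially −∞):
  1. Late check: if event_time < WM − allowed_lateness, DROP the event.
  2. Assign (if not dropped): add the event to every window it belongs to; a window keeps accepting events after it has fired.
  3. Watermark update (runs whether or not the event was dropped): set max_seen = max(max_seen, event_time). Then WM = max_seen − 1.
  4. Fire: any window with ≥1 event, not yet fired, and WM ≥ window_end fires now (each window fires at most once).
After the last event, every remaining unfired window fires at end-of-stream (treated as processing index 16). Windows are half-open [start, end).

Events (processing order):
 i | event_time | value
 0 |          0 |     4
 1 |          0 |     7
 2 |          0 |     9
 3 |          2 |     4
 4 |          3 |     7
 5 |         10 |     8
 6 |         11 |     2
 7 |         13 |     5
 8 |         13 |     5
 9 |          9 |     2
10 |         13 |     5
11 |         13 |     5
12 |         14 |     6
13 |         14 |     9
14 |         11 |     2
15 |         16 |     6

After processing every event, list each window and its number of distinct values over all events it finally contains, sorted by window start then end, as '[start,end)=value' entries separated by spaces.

i=0 t=0 v=4: → [0,3); WM=-1
i=1 t=0 v=7: → [0,3); WM=-1
i=2 t=0 v=9: → [0,3); WM=-1
i=3 t=2 v=4: → [0,5); WM=1
i=4 t=3 v=7: → [0,6); WM=2
i=5 t=10 v=8: → [10,13); WM=9
i=6 t=11 v=2: → [10,14); WM=10
i=7 t=13 v=5: → [10,16); WM=12
i=8 t=13 v=5: → [10,16); WM=12
i=9 t=9 v=2: DROP (t<12-1); WM=12
i=10 t=13 v=5: → [10,16); WM=12
i=11 t=13 v=5: → [10,16); WM=12
i=12 t=14 v=6: → [10,17); WM=13
i=13 t=14 v=9: → [10,17); WM=13
i=14 t=11 v=2: DROP (t<13-1); WM=13
i=15 t=16 v=6: → [10,19); WM=15

[0,6)=3 [10,19)=5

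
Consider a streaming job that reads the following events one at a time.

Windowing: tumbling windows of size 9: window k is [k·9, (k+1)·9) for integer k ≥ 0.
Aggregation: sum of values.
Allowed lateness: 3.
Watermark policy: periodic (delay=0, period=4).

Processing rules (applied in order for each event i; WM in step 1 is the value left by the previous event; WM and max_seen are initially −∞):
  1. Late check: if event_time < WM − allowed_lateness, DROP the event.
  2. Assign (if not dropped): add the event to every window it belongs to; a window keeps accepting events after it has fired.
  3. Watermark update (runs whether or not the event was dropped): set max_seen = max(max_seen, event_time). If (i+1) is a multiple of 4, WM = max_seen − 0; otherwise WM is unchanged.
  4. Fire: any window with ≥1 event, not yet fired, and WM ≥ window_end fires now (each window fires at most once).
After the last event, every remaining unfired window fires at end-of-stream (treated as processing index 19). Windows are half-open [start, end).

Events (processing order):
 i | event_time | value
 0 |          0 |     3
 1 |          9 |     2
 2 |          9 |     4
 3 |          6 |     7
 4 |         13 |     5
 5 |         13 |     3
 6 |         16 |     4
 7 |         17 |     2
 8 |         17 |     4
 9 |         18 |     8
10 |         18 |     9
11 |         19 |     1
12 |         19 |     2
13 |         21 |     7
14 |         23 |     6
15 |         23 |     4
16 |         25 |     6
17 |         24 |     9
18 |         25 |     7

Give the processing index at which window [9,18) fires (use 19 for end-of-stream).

i=0 t=0 v=3: → [0,9); WM=−∞
i=1 t=9 v=2: → [9,18); WM=−∞
i=2 t=9 v=4: → [9,18); WM=−∞
i=3 t=6 v=7: → [0,9); WM=9; [0,9) fires=10
i=4 t=13 v=5: → [9,18); WM=9
i=5 t=13 v=3: → [9,18); WM=9
i=6 t=16 v=4: → [9,18); WM=9
i=7 t=17 v=2: → [9,18); WM=17
i=8 t=17 v=4: → [9,18); WM=17
i=9 t=18 v=8: → [18,27); WM=17
i=10 t=18 v=9: → [18,27); WM=17
i=11 t=19 v=1: → [18,27); WM=19; [9,18) fires=24
i=12 t=19 v=2: → [18,27); WM=19
i=13 t=21 v=7: → [18,27); WM=19
i=14 t=23 v=6: → [18,27); WM=19
i=15 t=23 v=4: → [18,27); WM=23
i=16 t=25 v=6: → [18,27); WM=23
i=17 t=24 v=9: → [18,27); WM=23
i=18 t=25 v=7: → [18,27); WM=23

11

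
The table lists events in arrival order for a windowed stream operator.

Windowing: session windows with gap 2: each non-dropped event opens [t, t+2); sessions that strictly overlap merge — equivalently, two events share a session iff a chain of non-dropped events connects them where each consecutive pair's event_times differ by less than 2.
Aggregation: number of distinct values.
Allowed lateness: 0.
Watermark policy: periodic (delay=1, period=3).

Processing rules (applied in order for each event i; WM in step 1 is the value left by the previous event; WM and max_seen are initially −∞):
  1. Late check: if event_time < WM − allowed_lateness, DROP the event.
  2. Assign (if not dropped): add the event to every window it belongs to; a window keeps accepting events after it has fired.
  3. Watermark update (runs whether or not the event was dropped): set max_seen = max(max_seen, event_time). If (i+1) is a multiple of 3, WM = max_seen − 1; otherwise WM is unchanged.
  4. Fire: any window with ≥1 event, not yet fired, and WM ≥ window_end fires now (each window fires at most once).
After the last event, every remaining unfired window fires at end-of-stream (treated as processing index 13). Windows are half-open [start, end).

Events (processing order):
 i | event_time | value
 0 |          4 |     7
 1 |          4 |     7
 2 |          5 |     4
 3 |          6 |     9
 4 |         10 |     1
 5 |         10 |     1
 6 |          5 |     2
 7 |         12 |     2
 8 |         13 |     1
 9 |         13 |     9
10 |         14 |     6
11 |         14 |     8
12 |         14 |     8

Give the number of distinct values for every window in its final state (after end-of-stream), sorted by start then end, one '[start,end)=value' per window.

i=0 t=4 v=7: → [4,6); WM=−∞
i=1 t=4 v=7: → [4,6); WM=−∞
i=2 t=5 v=4: → [4,7); WM=4
i=3 t=6 v=9: → [4,8); WM=4
i=4 t=10 v=1: → [10,12); WM=4
i=5 t=10 v=1: → [10,12); WM=9
i=6 t=5 v=2: DROP (t<9-0); WM=9
i=7 t=12 v=2: → [12,14); WM=9
i=8 t=13 v=1: → [12,15); WM=12
i=9 t=13 v=9: → [12,15); WM=12
i=10 t=14 v=6: → [12,16); WM=12
i=11 t=14 v=8: → [12,16); WM=13
i=12 t=14 v=8: → [12,16); WM=13

[4,8)=3 [10,12)=1 [12,16)=5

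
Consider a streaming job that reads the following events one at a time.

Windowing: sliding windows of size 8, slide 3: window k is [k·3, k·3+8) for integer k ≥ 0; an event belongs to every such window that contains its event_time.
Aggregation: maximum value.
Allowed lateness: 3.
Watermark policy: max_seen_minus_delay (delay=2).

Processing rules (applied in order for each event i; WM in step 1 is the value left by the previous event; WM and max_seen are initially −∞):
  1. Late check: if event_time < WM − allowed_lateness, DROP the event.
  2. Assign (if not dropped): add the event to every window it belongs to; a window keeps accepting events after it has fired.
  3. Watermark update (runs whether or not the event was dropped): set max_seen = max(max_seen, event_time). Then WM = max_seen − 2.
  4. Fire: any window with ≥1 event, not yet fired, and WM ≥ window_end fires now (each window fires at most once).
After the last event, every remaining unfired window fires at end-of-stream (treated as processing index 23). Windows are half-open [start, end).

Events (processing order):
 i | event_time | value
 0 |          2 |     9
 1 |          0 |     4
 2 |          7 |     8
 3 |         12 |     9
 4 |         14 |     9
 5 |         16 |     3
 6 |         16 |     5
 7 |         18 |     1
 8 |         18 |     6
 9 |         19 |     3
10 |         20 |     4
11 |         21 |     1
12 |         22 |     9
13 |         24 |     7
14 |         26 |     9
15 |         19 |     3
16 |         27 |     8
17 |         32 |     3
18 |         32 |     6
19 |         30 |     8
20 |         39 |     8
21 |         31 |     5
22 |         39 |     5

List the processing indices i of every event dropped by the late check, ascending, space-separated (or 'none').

i=0 t=2 v=9: → [0,8); WM=0
i=1 t=0 v=4: → [0,8); WM=0
i=2 t=7 v=8: → [6,14),[3,11),[0,8); WM=5
i=3 t=12 v=9: → [12,20),[9,17),[6,14); WM=10; [0,8) fires=9
i=4 t=14 v=9: → [12,20),[9,17); WM=12; [3,11) fires=8
i=5 t=16 v=3: → [15,23),[12,20),[9,17); WM=14; [6,14) fires=9
i=6 t=16 v=5: → [15,23),[12,20),[9,17); WM=14
i=7 t=18 v=1: → [18,26),[15,23),[12,20); WM=16
i=8 t=18 v=6: → [18,26),[15,23),[12,20); WM=16
i=9 t=19 v=3: → [18,26),[15,23),[12,20); WM=17; [9,17) fires=9
i=10 t=20 v=4: → [18,26),[15,23); WM=18
i=11 t=21 v=1: → [21,29),[18,26),[15,23); WM=19
i=12 t=22 v=9: → [21,29),[18,26),[15,23); WM=20; [12,20) fires=9
i=13 t=24 v=7: → [24,32),[21,29),[18,26); WM=22
i=14 t=26 v=9: → [24,32),[21,29); WM=24; [15,23) fires=9
i=15 t=19 v=3: DROP (t<24-3); WM=24
i=16 t=27 v=8: → [27,35),[24,32),[21,29); WM=25
i=17 t=32 v=3: → [30,38),[27,35); WM=30; [18,26) fires=9 [21,29) fires=9
i=18 t=32 v=6: → [30,38),[27,35); WM=30
i=19 t=30 v=8: → [30,38),[27,35),[24,32); WM=30
i=20 t=39 v=8: → [39,47),[36,44),[33,41); WM=37; [24,32) fires=9 [27,35) fires=8
i=21 t=31 v=5: DROP (t<37-3); WM=37
i=22 t=39 v=5: → [39,47),[36,44),[33,41); WM=37

15 21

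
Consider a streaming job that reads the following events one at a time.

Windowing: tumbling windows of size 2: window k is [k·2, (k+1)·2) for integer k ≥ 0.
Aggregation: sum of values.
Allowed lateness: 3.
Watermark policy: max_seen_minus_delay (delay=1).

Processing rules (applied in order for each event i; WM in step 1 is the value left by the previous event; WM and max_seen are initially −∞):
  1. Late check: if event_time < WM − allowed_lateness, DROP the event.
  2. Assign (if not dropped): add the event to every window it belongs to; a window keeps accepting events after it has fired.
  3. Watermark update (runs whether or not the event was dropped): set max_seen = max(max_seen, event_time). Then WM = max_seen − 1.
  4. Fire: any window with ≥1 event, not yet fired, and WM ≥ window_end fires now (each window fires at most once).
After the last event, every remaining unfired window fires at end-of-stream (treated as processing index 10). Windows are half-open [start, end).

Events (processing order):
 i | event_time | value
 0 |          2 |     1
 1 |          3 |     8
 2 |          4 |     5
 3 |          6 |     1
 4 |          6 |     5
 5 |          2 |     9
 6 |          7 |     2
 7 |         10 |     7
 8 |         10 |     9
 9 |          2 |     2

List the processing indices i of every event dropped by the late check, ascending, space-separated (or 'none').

9

i=0 t=2 v=1: → [2,4); WM=1
i=1 t=3 v=8: → [2,4); WM=2
i=2 t=4 v=5: → [4,6); WM=3
i=3 t=6 v=1: → [6,8); WM=5; [2,4) fires=9
i=4 t=6 v=5: → [6,8); WM=5
i=5 t=2 v=9: → [2,4); WM=5
i=6 t=7 v=2: → [6,8); WM=6; [4,6) fires=5
i=7 t=10 v=7: → [10,12); WM=9; [6,8) fires=8
i=8 t=10 v=9: → [10,12); WM=9
i=9 t=2 v=2: DROP (t<9-3); WM=9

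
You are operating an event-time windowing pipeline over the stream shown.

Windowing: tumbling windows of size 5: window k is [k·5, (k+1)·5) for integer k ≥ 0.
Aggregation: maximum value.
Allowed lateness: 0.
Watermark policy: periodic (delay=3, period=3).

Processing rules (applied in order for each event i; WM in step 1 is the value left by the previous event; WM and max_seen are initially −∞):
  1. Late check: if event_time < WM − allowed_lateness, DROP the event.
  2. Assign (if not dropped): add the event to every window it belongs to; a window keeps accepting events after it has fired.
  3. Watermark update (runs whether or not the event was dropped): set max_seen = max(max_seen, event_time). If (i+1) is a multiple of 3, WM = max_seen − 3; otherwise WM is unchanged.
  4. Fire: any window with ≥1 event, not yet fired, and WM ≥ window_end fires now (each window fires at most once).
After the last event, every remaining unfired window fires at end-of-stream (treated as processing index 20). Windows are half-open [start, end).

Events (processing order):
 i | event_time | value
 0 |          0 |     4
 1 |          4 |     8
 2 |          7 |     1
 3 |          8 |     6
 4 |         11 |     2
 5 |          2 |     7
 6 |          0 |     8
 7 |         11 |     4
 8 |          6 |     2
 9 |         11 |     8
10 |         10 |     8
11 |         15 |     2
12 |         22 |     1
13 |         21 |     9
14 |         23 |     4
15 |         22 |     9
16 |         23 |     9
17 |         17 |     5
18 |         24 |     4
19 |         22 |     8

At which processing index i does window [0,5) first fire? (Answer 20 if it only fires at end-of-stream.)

i=0 t=0 v=4: → [0,5); WM=−∞
i=1 t=4 v=8: → [0,5); WM=−∞
i=2 t=7 v=1: → [5,10); WM=4
i=3 t=8 v=6: → [5,10); WM=4
i=4 t=11 v=2: → [10,15); WM=4
i=5 t=2 v=7: DROP (t<4-0); WM=8; [0,5) fires=8
i=6 t=0 v=8: DROP (t<8-0); WM=8
i=7 t=11 v=4: → [10,15); WM=8
i=8 t=6 v=2: DROP (t<8-0); WM=8
i=9 t=11 v=8: → [10,15); WM=8
i=10 t=10 v=8: → [10,15); WM=8
i=11 t=15 v=2: → [15,20); WM=12; [5,10) fires=6
i=12 t=22 v=1: → [20,25); WM=12
i=13 t=21 v=9: → [20,25); WM=12
i=14 t=23 v=4: → [20,25); WM=20; [10,15) fires=8 [15,20) fires=2
i=15 t=22 v=9: → [20,25); WM=20
i=16 t=23 v=9: → [20,25); WM=20
i=17 t=17 v=5: DROP (t<20-0); WM=20
i=18 t=24 v=4: → [20,25); WM=20
i=19 t=22 v=8: → [20,25); WM=20

5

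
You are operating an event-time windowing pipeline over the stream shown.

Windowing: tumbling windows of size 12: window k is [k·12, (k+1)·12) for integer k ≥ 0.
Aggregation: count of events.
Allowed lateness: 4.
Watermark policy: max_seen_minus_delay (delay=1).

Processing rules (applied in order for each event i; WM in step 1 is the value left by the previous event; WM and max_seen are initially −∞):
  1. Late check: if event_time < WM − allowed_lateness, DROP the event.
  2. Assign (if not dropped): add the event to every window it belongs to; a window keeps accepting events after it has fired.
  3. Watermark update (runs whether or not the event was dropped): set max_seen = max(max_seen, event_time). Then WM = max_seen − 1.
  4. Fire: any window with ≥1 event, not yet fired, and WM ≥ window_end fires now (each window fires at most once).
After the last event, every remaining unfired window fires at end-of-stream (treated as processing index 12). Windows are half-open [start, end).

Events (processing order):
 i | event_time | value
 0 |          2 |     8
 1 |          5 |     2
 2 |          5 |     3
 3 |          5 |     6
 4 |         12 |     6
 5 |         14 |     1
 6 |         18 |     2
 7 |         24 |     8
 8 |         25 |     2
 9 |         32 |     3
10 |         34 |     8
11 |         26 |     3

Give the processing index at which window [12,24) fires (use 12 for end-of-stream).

8

i=0 t=2 v=8: → [0,12); WM=1
i=1 t=5 v=2: → [0,12); WM=4
i=2 t=5 v=3: → [0,12); WM=4
i=3 t=5 v=6: → [0,12); WM=4
i=4 t=12 v=6: → [12,24); WM=11
i=5 t=14 v=1: → [12,24); WM=13; [0,12) fires=4
i=6 t=18 v=2: → [12,24); WM=17
i=7 t=24 v=8: → [24,36); WM=23
i=8 t=25 v=2: → [24,36); WM=24; [12,24) fires=3
i=9 t=32 v=3: → [24,36); WM=31
i=10 t=34 v=8: → [24,36); WM=33
i=11 t=26 v=3: DROP (t<33-4); WM=33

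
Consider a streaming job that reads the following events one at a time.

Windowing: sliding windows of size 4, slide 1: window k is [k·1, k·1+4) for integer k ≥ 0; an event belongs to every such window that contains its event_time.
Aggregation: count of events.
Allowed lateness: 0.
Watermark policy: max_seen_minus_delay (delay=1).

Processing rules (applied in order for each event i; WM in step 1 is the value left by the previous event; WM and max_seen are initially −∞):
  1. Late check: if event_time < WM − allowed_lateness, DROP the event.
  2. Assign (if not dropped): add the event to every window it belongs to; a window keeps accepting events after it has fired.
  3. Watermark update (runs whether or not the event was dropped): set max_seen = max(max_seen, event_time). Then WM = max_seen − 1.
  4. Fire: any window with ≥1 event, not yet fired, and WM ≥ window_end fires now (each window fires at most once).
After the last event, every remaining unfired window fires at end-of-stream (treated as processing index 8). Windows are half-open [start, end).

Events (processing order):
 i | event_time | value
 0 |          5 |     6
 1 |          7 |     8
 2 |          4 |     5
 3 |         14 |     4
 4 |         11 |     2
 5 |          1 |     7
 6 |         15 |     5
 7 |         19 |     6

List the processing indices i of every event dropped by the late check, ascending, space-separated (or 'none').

i=0 t=5 v=6: → [5,9),[4,8),[3,7),[2,6); WM=4
i=1 t=7 v=8: → [7,11),[6,10),[5,9),[4,8); WM=6; [2,6) fires=1
i=2 t=4 v=5: DROP (t<6-0); WM=6
i=3 t=14 v=4: → [14,18),[13,17),[12,16),[11,15); WM=13; [3,7) fires=1 [4,8) fires=2 [5,9) fires=2 [6,10) fires=1 [7,11) fires=1
i=4 t=11 v=2: DROP (t<13-0); WM=13
i=5 t=1 v=7: DROP (t<13-0); WM=13
i=6 t=15 v=5: → [15,19),[14,18),[13,17),[12,16); WM=14
i=7 t=19 v=6: → [19,23),[18,22),[17,21),[16,20); WM=18; [11,15) fires=1 [12,16) fires=2 [13,17) fires=2 [14,18) fires=2

2 4 5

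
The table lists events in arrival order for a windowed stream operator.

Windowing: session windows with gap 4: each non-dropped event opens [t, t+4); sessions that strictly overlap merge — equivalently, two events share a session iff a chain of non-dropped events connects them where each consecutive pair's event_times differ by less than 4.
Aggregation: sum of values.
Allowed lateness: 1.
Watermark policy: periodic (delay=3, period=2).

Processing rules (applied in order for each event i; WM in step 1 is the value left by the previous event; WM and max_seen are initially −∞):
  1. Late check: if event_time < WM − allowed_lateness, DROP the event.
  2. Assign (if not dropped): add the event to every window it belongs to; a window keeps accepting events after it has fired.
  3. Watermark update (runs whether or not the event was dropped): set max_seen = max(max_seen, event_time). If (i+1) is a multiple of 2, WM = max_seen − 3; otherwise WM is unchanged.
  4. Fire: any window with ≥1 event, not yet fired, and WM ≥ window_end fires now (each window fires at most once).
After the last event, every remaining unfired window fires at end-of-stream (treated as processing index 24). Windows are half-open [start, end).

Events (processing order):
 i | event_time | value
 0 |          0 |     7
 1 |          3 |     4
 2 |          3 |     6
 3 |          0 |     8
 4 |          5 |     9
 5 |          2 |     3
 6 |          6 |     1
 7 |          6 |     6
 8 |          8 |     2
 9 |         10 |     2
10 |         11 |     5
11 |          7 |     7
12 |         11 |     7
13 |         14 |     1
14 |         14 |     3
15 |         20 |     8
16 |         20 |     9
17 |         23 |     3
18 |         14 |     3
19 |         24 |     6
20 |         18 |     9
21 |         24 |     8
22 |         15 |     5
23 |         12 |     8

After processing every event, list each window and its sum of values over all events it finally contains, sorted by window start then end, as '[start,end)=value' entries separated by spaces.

[0,18)=71 [20,28)=34

i=0 t=0 v=7: → [0,4); WM=−∞
i=1 t=3 v=4: → [0,7); WM=0
i=2 t=3 v=6: → [0,7); WM=0
i=3 t=0 v=8: → [0,7); WM=0
i=4 t=5 v=9: → [0,9); WM=0
i=5 t=2 v=3: → [0,9); WM=2
i=6 t=6 v=1: → [0,10); WM=2
i=7 t=6 v=6: → [0,10); WM=3
i=8 t=8 v=2: → [0,12); WM=3
i=9 t=10 v=2: → [0,14); WM=7
i=10 t=11 v=5: → [0,15); WM=7
i=11 t=7 v=7: → [0,15); WM=8
i=12 t=11 v=7: → [0,15); WM=8
i=13 t=14 v=1: → [0,18); WM=11
i=14 t=14 v=3: → [0,18); WM=11
i=15 t=20 v=8: → [20,24); WM=17
i=16 t=20 v=9: → [20,24); WM=17
i=17 t=23 v=3: → [20,27); WM=20
i=18 t=14 v=3: DROP (t<20-1); WM=20
i=19 t=24 v=6: → [20,28); WM=21
i=20 t=18 v=9: DROP (t<21-1); WM=21
i=21 t=24 v=8: → [20,28); WM=21
i=22 t=15 v=5: DROP (t<21-1); WM=21
i=23 t=12 v=8: DROP (t<21-1); WM=21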